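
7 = 7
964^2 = 929296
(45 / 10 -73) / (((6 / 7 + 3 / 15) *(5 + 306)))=-4795 / 23014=-0.21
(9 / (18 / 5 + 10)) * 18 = 405 / 34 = 11.91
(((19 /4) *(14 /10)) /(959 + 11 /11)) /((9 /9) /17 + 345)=323 /16089600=0.00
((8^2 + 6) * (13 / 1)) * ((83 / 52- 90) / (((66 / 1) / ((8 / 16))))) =-160895 / 264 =-609.45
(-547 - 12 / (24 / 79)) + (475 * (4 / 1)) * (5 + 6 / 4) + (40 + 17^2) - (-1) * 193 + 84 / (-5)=122687 / 10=12268.70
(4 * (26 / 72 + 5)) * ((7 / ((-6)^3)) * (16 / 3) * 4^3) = -237.21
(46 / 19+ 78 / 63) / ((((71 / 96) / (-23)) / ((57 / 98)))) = -1611840 / 24353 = -66.19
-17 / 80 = -0.21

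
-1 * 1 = -1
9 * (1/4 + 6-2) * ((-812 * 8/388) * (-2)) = 124236/97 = 1280.78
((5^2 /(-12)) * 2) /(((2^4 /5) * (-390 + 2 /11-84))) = 1375 /500352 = 0.00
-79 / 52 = -1.52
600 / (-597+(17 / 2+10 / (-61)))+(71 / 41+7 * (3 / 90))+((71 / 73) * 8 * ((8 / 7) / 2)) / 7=166513281691 / 105324657690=1.58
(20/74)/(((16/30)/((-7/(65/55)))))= -5775/1924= -3.00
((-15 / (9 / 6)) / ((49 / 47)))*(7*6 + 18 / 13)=-265080 / 637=-416.14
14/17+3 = 65/17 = 3.82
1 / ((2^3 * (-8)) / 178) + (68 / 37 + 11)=11907 / 1184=10.06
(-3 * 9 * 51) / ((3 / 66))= -30294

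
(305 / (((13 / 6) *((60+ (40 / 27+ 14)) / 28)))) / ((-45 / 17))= -261324 / 13247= -19.73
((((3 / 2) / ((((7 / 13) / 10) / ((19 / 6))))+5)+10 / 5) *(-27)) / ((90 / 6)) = -11997 / 70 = -171.39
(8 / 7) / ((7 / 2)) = 16 / 49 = 0.33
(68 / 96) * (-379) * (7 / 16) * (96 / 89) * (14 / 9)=-315707 / 1602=-197.07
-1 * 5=-5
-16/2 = -8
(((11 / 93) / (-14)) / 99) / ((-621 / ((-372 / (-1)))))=2 / 39123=0.00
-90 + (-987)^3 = -961504893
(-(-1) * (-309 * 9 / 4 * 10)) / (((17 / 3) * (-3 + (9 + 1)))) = -175.27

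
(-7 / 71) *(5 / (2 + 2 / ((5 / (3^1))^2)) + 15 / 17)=-1295 / 4828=-0.27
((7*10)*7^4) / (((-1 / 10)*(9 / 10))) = -16807000 / 9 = -1867444.44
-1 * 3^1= -3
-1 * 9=-9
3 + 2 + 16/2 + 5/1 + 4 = 22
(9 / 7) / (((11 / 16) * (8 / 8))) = 1.87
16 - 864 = -848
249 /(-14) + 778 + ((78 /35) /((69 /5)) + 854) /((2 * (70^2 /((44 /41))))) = 2459208049 /3234490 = 760.31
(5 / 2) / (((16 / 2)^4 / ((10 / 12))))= 25 / 49152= 0.00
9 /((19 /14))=126 /19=6.63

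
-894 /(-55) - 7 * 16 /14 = 454 /55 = 8.25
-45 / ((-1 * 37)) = 45 / 37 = 1.22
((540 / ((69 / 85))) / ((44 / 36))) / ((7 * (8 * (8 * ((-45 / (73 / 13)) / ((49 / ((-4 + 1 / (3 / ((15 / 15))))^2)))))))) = -3518235 / 6367504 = -0.55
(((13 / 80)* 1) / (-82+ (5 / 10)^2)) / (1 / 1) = -0.00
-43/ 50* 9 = -387/ 50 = -7.74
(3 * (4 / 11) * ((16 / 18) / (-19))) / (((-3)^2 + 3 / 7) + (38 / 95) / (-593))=-0.01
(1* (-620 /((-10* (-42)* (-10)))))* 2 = 31 /105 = 0.30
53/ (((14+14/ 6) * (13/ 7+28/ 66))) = 5247/ 3689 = 1.42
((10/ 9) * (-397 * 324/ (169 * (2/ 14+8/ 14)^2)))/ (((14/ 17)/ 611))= -79935156/ 65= -1229771.63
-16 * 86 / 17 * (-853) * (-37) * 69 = -176266328.47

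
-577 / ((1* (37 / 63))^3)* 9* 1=-1298494071 / 50653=-25635.09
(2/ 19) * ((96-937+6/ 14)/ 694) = -5884/ 46151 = -0.13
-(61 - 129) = 68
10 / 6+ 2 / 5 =31 / 15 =2.07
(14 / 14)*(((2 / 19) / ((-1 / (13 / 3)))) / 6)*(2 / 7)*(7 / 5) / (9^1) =-0.00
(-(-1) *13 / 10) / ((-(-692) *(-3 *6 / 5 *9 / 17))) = -221 / 224208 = -0.00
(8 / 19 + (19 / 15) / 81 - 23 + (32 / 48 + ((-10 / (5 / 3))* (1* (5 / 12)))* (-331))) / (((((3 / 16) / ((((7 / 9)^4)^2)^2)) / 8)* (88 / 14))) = 12585634628383368892144 / 128330913178934248455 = 98.07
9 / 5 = 1.80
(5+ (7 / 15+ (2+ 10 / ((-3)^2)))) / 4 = 193 / 90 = 2.14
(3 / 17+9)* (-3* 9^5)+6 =-27634830 / 17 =-1625578.24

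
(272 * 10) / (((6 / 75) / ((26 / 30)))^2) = 2873000 / 9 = 319222.22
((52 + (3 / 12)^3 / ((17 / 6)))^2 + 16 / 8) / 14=193.33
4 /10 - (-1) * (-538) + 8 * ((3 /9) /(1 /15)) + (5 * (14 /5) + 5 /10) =-4831 /10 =-483.10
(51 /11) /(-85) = -3 /55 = -0.05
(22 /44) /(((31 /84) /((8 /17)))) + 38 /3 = 21034 /1581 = 13.30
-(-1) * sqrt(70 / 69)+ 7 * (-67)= -469+ sqrt(4830) / 69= -467.99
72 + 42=114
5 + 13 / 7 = 48 / 7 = 6.86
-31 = -31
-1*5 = -5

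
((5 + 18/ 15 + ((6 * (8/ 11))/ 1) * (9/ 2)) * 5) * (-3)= -4263/ 11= -387.55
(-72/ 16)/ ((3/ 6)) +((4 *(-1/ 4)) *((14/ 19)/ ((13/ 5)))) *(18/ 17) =-9.30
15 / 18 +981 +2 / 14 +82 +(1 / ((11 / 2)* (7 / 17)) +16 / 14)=70327 / 66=1065.56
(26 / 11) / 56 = 13 / 308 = 0.04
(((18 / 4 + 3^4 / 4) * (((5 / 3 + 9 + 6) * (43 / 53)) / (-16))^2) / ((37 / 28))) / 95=17796625 / 126382528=0.14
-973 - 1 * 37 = -1010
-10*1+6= -4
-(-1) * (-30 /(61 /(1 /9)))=-10 /183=-0.05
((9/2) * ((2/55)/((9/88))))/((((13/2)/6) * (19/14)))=1344/1235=1.09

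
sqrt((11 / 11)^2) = 1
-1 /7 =-0.14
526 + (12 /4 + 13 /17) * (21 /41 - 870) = -112642 /41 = -2747.37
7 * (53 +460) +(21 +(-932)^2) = 872236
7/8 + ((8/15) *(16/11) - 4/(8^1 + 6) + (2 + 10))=123493/9240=13.37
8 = 8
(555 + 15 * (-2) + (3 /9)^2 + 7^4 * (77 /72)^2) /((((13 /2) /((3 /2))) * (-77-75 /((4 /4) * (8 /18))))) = -16957705 /5520528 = -3.07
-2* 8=-16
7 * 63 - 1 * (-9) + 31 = 481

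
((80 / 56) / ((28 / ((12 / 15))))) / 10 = 1 / 245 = 0.00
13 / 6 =2.17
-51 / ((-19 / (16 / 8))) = 102 / 19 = 5.37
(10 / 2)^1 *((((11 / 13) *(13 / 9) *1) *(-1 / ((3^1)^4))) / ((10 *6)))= -0.00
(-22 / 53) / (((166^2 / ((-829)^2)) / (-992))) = 3749586896 / 365117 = 10269.55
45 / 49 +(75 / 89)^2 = 632070 / 388129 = 1.63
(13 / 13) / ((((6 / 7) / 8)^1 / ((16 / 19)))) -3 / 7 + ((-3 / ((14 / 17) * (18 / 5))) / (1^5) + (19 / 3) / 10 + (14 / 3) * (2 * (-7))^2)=2451773 / 2660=921.72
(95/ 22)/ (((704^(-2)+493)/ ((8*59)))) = 53166080/ 12859931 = 4.13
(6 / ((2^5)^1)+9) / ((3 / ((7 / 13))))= 343 / 208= 1.65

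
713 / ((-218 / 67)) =-219.13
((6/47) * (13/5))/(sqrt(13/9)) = 18 * sqrt(13)/235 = 0.28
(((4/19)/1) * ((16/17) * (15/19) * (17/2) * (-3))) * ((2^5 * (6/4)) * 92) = -6359040/361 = -17615.07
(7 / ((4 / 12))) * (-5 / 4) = -105 / 4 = -26.25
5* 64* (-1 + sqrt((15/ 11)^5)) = -320 + 72000* sqrt(165)/ 1331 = 374.86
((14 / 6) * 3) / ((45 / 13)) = 91 / 45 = 2.02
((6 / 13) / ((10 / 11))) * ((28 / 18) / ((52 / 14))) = 539 / 2535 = 0.21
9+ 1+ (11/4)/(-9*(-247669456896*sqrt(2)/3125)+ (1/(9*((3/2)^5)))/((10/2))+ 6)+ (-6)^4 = 22905261352238284800000*sqrt(2)/11882217367861096528401788046887+ 124145407059412736527199743238484751/95057738942888772227214304375096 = 1306.00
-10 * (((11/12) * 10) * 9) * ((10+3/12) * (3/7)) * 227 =-23034825/28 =-822672.32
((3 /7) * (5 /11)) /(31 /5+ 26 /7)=75 /3817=0.02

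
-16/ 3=-5.33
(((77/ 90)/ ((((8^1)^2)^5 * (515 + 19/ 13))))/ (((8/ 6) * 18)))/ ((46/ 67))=67067/ 716296434965544960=0.00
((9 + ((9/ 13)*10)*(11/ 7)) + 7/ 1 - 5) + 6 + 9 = 3356/ 91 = 36.88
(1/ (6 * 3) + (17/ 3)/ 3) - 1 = 17/ 18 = 0.94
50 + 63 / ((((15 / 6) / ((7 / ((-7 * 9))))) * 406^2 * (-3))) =8830501 / 176610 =50.00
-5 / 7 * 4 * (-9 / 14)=90 / 49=1.84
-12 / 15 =-4 / 5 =-0.80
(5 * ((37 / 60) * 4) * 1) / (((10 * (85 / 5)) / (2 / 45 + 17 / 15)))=1961 / 22950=0.09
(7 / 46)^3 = 343 / 97336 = 0.00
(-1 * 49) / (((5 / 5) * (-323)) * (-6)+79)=-49 / 2017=-0.02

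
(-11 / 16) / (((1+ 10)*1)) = -1 / 16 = -0.06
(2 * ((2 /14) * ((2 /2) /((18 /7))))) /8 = 1 /72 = 0.01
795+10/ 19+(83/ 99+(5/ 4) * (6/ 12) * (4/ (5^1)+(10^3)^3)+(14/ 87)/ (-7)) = 68186336933837/ 109098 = 625000796.84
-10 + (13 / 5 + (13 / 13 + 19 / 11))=-257 / 55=-4.67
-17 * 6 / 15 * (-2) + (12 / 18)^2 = 632 / 45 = 14.04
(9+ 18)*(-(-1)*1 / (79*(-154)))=-27 / 12166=-0.00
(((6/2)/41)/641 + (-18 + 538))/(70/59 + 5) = 806301257/9592565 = 84.05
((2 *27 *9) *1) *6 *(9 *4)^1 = 104976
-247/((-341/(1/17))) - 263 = -1524364/5797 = -262.96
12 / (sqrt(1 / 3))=12 * sqrt(3)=20.78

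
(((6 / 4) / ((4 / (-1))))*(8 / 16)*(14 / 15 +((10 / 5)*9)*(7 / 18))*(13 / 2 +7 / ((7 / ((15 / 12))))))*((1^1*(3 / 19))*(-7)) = 77469 / 6080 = 12.74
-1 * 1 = -1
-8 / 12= -2 / 3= -0.67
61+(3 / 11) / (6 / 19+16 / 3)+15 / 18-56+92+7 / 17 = 8877956 / 90321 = 98.29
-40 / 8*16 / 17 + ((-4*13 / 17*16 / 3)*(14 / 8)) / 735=-25408 / 5355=-4.74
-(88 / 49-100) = 4812 / 49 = 98.20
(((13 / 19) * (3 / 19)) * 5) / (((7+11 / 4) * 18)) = 10 / 3249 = 0.00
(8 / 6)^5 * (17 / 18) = 3.98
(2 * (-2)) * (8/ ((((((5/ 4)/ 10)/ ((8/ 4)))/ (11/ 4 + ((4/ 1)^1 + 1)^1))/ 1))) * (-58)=230144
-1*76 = -76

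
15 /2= 7.50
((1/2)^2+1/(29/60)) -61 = -6807/116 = -58.68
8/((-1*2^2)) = -2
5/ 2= 2.50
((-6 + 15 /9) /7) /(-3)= 13 /63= 0.21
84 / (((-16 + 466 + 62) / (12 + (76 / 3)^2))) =107.26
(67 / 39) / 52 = 0.03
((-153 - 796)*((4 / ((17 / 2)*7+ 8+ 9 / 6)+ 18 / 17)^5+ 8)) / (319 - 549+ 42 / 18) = 20520754490145030056 / 505579562254438173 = 40.59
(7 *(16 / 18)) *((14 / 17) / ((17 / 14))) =10976 / 2601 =4.22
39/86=0.45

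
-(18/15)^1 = -6/5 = -1.20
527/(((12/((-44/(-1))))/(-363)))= -701437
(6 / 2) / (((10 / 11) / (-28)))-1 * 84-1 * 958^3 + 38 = -4396090252 / 5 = -879218050.40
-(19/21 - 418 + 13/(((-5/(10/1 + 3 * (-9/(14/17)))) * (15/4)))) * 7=70227/25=2809.08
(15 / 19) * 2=1.58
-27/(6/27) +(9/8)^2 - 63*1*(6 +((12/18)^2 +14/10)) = -196619/320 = -614.43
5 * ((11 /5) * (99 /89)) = 1089 /89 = 12.24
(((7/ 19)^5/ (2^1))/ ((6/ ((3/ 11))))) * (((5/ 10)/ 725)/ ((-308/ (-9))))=21609/ 6950905112800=0.00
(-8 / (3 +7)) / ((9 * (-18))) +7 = 2837 / 405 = 7.00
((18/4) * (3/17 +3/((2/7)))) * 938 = 1532223/34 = 45065.38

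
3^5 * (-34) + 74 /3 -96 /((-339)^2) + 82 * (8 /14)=-732089408 /89383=-8190.48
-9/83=-0.11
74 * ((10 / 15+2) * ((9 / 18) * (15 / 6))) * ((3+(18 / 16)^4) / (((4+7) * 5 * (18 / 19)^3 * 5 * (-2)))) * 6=-1594518589 / 109486080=-14.56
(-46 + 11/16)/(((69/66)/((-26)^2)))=-1347775/46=-29299.46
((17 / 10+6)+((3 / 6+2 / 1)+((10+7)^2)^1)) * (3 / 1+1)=5984 / 5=1196.80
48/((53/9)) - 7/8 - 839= -352651/424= -831.72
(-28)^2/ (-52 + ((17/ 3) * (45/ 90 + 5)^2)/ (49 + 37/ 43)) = -20170752/ 1249405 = -16.14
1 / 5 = 0.20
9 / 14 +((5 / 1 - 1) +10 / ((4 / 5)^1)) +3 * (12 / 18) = 134 / 7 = 19.14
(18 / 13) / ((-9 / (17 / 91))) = -34 / 1183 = -0.03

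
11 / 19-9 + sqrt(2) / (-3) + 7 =-27 / 19-sqrt(2) / 3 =-1.89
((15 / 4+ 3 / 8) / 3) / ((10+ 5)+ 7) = 0.06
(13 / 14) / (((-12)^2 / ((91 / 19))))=169 / 5472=0.03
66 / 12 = 11 / 2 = 5.50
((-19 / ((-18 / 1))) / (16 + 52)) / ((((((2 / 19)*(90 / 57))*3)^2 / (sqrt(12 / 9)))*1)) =0.07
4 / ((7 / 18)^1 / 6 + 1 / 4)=216 / 17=12.71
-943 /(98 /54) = -25461 /49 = -519.61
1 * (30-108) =-78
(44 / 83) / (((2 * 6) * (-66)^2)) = 1 / 98604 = 0.00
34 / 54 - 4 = -91 / 27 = -3.37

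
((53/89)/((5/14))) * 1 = 742/445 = 1.67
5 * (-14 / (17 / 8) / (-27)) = 560 / 459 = 1.22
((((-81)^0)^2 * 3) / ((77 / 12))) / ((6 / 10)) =60 / 77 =0.78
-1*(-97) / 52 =97 / 52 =1.87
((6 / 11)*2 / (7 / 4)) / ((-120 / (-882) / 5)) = 252 / 11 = 22.91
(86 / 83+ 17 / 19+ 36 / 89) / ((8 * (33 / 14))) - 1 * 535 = -3303144807 / 6175532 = -534.88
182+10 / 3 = 556 / 3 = 185.33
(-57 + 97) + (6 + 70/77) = 516/11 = 46.91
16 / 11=1.45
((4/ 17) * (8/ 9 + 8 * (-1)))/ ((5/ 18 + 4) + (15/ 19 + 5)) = -9728/ 58531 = -0.17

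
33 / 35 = 0.94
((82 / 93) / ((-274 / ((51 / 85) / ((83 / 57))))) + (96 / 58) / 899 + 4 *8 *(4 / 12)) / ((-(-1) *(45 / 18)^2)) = 6120622636 / 3586129125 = 1.71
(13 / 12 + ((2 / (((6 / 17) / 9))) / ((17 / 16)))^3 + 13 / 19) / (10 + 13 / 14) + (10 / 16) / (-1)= 705987007 / 69768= 10119.07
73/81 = 0.90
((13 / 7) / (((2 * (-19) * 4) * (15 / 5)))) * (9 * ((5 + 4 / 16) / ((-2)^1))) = 117 / 1216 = 0.10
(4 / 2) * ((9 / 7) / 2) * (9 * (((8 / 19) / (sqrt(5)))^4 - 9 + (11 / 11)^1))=-301552632 / 3258025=-92.56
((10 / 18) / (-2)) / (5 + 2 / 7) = -35 / 666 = -0.05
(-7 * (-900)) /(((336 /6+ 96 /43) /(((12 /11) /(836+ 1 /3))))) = 1219050 /8638487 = 0.14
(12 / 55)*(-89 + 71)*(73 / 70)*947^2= -7070442156 / 1925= -3672956.96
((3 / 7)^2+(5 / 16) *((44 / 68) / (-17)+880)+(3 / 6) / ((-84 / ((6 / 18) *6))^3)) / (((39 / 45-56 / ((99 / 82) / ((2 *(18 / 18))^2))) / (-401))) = 64972063686475 / 108735578364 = 597.52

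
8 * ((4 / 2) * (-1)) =-16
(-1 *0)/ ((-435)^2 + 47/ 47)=0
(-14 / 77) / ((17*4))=-1 / 374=-0.00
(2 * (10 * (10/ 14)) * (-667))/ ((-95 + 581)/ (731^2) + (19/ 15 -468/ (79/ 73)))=22.10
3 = 3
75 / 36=25 / 12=2.08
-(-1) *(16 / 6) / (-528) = -1 / 198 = -0.01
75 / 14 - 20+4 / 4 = -13.64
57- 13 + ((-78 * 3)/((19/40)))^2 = 87625484/361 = 242729.87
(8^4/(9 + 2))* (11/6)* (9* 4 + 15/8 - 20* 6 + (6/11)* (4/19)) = -11700992/209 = -55985.61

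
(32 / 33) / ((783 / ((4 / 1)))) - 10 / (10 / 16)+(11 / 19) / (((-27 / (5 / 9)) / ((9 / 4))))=-31463131 / 1963764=-16.02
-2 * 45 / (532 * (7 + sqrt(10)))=-15 / 494 + 15 * sqrt(10) / 3458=-0.02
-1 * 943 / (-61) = 943 / 61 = 15.46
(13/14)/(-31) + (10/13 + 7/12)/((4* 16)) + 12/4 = 6480475/2166528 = 2.99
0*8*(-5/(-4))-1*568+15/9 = -566.33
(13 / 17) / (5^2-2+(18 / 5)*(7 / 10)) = 325 / 10846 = 0.03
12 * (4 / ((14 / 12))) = 288 / 7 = 41.14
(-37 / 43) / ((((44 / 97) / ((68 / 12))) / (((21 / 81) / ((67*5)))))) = -427091 / 51339420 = -0.01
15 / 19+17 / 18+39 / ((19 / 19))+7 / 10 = 35426 / 855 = 41.43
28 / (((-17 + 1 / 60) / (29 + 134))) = -273840 / 1019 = -268.73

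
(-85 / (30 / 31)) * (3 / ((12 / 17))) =-8959 / 24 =-373.29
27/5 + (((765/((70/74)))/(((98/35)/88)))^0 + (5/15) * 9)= 47/5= 9.40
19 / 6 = 3.17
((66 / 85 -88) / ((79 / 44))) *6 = -1957296 / 6715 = -291.48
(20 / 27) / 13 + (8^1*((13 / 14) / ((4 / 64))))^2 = 242971604 / 17199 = 14127.08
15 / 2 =7.50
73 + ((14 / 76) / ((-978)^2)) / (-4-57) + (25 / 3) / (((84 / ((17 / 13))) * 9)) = 73.01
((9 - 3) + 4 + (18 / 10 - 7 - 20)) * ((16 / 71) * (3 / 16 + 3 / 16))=-456 / 355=-1.28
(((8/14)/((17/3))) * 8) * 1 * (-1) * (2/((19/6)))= -1152/2261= -0.51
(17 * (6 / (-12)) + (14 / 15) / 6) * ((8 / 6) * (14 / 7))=-3004 / 135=-22.25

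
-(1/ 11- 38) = 417/ 11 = 37.91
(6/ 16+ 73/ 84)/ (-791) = -209/ 132888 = -0.00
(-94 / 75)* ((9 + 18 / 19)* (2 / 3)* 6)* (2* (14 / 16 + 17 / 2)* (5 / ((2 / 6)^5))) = -21585690 / 19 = -1136088.95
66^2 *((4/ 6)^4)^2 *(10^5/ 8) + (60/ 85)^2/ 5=2238016104976/ 1053405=2124554.28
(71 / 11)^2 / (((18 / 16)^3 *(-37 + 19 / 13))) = -16776448 / 20376279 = -0.82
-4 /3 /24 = -1 /18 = -0.06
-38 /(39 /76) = -2888 /39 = -74.05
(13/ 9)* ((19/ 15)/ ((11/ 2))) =494/ 1485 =0.33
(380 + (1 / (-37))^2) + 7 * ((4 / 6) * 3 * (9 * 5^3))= 22081971 / 1369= 16130.00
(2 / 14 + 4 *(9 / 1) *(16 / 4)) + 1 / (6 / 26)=3118 / 21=148.48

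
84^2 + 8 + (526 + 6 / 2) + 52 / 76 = 7593.68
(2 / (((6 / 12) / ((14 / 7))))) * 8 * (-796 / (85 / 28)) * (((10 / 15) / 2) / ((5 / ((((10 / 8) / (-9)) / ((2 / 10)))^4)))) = -87062500 / 334611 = -260.19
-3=-3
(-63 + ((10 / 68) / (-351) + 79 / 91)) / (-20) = 5190407 / 1670760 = 3.11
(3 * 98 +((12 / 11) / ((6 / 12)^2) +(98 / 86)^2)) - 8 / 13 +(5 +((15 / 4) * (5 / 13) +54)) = 380205737 / 1057628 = 359.49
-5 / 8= -0.62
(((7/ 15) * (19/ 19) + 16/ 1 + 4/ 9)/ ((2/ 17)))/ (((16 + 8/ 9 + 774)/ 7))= 90559/ 71180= 1.27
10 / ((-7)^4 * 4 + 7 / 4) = 0.00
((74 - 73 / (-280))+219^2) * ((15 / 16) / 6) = 13449873 / 1792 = 7505.51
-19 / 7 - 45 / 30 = -59 / 14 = -4.21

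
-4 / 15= -0.27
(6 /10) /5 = 0.12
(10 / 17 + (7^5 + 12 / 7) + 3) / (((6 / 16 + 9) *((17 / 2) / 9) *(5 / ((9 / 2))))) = 432143424 / 252875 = 1708.92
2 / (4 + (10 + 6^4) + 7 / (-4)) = 8 / 5233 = 0.00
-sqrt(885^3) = -885*sqrt(885) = -26327.82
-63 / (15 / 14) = -294 / 5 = -58.80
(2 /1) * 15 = 30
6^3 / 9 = 24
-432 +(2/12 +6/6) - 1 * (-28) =-2417/6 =-402.83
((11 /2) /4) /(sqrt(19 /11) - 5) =-605 /2048 - 11 *sqrt(209) /2048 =-0.37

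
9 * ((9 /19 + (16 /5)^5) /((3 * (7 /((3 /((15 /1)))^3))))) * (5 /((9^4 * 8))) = 19951069 /181794375000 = 0.00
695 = 695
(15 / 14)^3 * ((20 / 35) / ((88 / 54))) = 91125 / 211288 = 0.43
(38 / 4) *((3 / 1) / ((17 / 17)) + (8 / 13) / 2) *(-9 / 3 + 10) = 5719 / 26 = 219.96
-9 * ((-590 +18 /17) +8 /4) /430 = 44901 /3655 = 12.28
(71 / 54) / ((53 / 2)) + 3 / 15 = 1786 / 7155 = 0.25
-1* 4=-4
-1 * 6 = -6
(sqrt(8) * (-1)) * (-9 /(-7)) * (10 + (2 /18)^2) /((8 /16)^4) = -25952 * sqrt(2) /63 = -582.57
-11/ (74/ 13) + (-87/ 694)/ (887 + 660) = -38383453/ 19861933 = -1.93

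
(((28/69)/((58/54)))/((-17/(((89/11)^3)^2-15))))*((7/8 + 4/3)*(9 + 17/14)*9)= -4622424305254119/3652314578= -1265615.05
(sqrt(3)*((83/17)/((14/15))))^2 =4650075/56644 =82.09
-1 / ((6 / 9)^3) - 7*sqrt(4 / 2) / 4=-27 / 8 - 7*sqrt(2) / 4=-5.85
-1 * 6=-6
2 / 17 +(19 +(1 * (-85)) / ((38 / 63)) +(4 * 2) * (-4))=-99357 / 646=-153.80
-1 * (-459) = 459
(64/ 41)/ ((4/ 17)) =272/ 41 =6.63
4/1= 4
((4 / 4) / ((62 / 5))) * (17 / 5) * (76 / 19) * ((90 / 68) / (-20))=-9 / 124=-0.07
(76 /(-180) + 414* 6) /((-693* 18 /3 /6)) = -111761 /31185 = -3.58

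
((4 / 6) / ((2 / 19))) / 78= 0.08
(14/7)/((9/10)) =20/9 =2.22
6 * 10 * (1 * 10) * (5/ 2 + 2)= 2700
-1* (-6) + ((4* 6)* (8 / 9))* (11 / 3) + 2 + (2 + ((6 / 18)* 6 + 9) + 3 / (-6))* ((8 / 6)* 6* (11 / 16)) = 5579 / 36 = 154.97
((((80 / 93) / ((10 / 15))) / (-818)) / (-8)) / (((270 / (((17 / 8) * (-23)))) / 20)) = -1955 / 2738664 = -0.00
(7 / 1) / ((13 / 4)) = 28 / 13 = 2.15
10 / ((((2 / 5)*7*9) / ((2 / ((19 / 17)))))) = 850 / 1197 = 0.71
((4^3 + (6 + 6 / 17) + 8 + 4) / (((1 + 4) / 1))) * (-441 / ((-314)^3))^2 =6806835 / 2036745769077064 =0.00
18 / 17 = 1.06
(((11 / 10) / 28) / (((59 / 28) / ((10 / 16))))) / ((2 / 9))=99 / 1888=0.05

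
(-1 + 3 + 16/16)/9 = 1/3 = 0.33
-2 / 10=-1 / 5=-0.20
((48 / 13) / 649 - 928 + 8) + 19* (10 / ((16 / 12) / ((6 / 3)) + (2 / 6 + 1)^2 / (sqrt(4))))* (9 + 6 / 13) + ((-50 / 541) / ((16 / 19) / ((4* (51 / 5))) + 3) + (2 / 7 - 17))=20473486610534 / 93520339913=218.92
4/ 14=2/ 7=0.29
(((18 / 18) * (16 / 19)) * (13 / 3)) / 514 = 104 / 14649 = 0.01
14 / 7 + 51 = 53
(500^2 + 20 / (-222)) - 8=27749102 / 111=249991.91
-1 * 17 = -17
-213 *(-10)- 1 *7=2123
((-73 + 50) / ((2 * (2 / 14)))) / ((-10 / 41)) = 330.05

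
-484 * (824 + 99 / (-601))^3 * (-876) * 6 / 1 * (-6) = -1852663454835546375000000 / 217081801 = -8534402452444856.84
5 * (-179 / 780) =-179 / 156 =-1.15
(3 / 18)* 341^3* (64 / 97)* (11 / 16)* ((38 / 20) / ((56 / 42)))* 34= 140882920013 / 970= 145240123.72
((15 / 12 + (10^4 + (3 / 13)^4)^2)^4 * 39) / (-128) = -34005526310928749255724891320338884444766137510152870341864300728136803 / 1116076224264578154002748821563953545216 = -30468820651865588826497090000000.00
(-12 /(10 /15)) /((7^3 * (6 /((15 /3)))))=-15 /343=-0.04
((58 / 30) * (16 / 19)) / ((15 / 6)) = 928 / 1425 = 0.65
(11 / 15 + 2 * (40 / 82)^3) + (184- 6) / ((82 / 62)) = 135.55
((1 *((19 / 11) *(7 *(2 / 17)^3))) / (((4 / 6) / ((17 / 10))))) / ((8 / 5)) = 399 / 12716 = 0.03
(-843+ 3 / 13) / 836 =-249 / 247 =-1.01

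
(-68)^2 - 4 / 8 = 9247 / 2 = 4623.50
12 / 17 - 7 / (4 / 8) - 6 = -328 / 17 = -19.29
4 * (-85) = -340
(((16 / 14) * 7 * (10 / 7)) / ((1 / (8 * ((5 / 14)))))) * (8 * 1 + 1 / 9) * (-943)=-110142400 / 441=-249756.01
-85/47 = -1.81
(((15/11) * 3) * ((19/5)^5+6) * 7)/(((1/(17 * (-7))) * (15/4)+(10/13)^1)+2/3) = 94122765828/5781875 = 16278.93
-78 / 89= -0.88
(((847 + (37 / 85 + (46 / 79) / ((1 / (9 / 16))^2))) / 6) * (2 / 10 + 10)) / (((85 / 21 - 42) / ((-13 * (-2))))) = -198893041347 / 201481600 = -987.15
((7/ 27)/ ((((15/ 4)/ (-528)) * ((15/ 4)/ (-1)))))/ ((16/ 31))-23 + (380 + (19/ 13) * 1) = 9932996/ 26325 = 377.32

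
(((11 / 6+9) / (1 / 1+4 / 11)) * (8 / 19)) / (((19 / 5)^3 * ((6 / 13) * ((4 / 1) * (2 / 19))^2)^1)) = 232375 / 311904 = 0.75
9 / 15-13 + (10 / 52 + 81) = 8943 / 130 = 68.79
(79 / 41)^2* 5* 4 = 124820 / 1681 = 74.25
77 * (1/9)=77/9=8.56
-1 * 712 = -712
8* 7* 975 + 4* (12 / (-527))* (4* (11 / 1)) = 28772088 / 527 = 54595.99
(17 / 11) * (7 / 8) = 119 / 88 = 1.35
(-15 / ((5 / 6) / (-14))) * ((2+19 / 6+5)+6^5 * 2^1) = 3921666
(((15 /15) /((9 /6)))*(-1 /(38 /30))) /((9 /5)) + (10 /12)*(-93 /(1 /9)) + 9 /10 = -595843 /855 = -696.89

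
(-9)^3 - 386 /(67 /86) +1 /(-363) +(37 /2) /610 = -36330973403 /29671620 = -1224.44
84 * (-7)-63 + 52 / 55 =-35753 / 55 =-650.05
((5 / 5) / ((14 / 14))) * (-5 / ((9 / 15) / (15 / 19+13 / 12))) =-10675 / 684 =-15.61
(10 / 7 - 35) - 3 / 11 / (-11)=-28414 / 847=-33.55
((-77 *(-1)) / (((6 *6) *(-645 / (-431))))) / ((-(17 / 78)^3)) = -145823678 / 1056295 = -138.05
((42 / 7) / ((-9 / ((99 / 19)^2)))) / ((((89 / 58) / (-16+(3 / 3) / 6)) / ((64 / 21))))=6737280 / 11837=569.17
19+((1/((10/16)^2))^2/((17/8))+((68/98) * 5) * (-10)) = -6564993/520625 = -12.61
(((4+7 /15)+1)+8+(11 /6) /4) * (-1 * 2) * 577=-321389 /20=-16069.45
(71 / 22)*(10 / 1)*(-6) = -2130 / 11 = -193.64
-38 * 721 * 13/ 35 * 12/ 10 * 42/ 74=-6411132/ 925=-6930.95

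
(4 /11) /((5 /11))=4 /5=0.80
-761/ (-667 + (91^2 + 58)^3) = -761/ 579885061552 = -0.00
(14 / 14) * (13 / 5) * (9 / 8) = 117 / 40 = 2.92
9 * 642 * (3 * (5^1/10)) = 8667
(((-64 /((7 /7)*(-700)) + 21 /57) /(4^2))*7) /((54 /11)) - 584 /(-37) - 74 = -883379297 /15184800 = -58.18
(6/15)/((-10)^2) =1/250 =0.00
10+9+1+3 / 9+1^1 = 64 / 3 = 21.33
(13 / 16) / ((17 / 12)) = 39 / 68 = 0.57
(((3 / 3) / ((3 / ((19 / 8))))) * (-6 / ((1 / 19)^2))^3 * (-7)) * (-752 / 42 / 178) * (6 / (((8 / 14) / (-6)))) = 31761050630148 / 89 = 356865737417.39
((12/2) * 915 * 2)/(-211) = -10980/211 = -52.04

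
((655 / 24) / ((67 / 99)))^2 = 467208225 / 287296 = 1626.23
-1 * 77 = -77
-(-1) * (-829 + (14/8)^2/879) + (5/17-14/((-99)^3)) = -64082684463223/77328949104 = -828.70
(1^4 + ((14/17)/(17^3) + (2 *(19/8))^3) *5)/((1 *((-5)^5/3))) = -8609107557/16704200000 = -0.52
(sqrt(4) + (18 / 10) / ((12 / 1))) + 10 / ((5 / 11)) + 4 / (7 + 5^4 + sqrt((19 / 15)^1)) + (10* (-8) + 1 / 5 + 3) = -6308123673 / 119826820-4* sqrt(285) / 5991341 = -52.64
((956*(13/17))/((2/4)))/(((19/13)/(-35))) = -11309480/323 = -35013.87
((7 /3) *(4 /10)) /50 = 7 /375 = 0.02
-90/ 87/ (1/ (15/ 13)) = -450/ 377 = -1.19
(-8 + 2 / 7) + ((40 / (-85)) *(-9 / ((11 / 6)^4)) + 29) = 37738837 / 1742279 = 21.66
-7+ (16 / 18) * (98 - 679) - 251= -6970 / 9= -774.44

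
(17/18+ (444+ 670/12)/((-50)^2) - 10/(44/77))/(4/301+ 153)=-221536903/2072565000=-0.11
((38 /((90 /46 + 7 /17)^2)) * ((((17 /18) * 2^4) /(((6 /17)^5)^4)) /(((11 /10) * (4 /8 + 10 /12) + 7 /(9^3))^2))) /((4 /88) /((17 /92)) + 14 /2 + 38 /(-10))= 15153749815.14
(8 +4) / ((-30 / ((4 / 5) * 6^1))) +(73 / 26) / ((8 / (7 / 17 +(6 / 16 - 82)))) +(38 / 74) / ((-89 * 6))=-212552899571 / 6986428800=-30.42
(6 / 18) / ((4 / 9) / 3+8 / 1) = 9 / 220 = 0.04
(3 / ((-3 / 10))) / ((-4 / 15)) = 75 / 2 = 37.50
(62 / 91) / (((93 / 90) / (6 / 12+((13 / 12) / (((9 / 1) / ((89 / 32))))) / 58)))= 72415 / 217152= 0.33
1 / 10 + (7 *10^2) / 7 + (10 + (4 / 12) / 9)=29737 / 270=110.14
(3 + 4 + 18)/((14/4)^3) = 200/343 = 0.58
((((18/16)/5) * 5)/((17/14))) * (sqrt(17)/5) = 63 * sqrt(17)/340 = 0.76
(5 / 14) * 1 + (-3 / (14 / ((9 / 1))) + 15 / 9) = 2 / 21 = 0.10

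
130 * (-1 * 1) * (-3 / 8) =195 / 4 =48.75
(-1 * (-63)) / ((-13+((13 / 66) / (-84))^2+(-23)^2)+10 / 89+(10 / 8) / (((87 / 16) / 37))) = 4997755401408 / 41617666727005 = 0.12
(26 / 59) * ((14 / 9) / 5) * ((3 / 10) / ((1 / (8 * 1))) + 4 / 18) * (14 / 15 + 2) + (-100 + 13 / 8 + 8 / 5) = -23260069 / 243000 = -95.72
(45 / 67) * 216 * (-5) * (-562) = 27313200 / 67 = 407659.70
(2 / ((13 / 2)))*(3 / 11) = 12 / 143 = 0.08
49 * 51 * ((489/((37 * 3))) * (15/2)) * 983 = 6006184065/74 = 81164649.53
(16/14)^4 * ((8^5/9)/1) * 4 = 536870912/21609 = 24844.78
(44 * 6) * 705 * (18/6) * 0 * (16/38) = 0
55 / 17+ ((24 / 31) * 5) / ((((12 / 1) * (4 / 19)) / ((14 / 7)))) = 3320 / 527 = 6.30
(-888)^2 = 788544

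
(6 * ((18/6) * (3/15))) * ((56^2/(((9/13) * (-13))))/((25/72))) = -451584/125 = -3612.67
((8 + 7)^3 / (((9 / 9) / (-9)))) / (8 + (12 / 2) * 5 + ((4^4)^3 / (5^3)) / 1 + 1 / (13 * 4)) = -197437500 / 872662357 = -0.23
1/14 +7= 99/14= 7.07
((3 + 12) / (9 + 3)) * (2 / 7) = 5 / 14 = 0.36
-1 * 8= -8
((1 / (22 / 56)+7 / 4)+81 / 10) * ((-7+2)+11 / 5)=-19089 / 550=-34.71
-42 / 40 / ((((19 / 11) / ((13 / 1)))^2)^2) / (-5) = 8781393621 / 13032100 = 673.83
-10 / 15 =-2 / 3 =-0.67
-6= -6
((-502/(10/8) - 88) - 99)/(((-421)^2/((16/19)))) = -47088/16837895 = -0.00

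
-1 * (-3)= 3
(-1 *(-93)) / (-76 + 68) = -93 / 8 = -11.62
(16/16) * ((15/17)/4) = 0.22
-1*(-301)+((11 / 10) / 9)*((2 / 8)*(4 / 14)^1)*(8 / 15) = 1422247 / 4725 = 301.00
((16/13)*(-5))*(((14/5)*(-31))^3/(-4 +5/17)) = -3176435584/2925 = -1085960.88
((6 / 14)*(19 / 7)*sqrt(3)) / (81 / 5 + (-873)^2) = 95*sqrt(3) / 62241858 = 0.00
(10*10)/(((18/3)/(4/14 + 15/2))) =2725/21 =129.76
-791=-791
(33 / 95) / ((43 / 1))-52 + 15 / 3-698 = -3043292 / 4085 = -744.99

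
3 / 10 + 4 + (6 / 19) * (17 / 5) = 1021 / 190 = 5.37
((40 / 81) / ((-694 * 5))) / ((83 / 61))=-244 / 2332881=-0.00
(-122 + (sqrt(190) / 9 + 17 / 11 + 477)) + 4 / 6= sqrt(190) / 9 + 11788 / 33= 358.74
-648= -648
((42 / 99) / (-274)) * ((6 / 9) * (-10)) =140 / 13563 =0.01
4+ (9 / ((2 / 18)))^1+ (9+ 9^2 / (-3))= 67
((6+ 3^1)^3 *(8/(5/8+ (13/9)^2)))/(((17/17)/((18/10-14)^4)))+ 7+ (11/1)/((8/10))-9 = 209301316305379/4392500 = 47649702.06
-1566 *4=-6264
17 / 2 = 8.50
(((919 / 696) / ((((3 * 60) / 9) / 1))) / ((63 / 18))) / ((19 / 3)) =919 / 308560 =0.00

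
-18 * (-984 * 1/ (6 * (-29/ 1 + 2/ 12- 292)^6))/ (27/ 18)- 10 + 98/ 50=-409110335916792946617/ 50884370138916015625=-8.04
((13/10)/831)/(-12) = -13/99720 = -0.00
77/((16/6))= 231/8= 28.88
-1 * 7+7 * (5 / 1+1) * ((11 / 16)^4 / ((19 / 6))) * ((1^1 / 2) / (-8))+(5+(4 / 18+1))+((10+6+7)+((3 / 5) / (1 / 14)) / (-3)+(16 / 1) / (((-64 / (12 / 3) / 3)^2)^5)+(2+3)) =1424050571599471 / 58755152609280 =24.24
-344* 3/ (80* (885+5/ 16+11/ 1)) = -1032/ 71705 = -0.01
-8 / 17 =-0.47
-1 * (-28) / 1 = 28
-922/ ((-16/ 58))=3342.25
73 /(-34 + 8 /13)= -949 /434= -2.19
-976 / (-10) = 97.60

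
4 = 4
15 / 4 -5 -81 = -329 / 4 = -82.25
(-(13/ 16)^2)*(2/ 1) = -169/ 128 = -1.32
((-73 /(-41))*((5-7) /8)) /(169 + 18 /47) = -3431 /1305604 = -0.00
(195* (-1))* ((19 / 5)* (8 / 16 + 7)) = -11115 / 2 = -5557.50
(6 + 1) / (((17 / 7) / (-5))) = -14.41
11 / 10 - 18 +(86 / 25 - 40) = -2673 / 50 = -53.46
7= 7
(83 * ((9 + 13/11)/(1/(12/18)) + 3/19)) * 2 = 722930/627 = 1153.00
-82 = -82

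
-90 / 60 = -3 / 2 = -1.50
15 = 15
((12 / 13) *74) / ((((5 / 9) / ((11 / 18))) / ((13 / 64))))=15.26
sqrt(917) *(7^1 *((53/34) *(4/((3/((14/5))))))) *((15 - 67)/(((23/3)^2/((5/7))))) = -231504 *sqrt(917)/8993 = -779.54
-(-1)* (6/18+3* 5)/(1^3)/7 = 46/21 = 2.19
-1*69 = -69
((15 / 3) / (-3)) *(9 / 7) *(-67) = 143.57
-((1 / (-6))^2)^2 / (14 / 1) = -1 / 18144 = -0.00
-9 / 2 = -4.50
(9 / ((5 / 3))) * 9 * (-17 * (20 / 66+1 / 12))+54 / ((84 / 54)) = -438129 / 1540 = -284.50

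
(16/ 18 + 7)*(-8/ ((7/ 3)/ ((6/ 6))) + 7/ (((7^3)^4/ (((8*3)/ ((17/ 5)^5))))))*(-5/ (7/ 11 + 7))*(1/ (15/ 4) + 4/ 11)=658118624401449536/ 58957945564050771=11.16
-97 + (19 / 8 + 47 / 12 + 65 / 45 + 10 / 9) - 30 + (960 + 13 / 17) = 1031357 / 1224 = 842.61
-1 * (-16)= 16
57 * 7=399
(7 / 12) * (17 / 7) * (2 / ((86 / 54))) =153 / 86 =1.78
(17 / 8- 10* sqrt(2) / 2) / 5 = 17 / 40- sqrt(2) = -0.99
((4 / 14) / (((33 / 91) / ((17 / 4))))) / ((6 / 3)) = 221 / 132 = 1.67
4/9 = 0.44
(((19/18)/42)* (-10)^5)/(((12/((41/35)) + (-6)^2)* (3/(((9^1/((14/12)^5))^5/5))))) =-3363605145751001675857920000/741610946674172590146271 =-4535.54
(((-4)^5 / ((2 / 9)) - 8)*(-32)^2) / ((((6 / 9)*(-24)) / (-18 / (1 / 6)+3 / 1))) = -31019520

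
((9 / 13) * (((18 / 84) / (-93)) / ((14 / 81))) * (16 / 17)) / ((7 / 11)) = -32076 / 2349893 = -0.01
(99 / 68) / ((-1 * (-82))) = 99 / 5576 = 0.02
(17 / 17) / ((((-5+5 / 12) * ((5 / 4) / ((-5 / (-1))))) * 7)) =-48 / 385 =-0.12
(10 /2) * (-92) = -460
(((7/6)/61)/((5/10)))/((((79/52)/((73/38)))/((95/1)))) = 4.60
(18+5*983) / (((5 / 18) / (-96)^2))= 818325504 / 5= 163665100.80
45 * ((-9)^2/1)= 3645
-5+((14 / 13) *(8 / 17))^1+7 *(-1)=-2540 / 221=-11.49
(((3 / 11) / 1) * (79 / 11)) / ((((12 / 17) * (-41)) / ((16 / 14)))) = -2686 / 34727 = -0.08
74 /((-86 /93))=-3441 /43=-80.02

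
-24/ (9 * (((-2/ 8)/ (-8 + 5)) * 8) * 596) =-1/ 149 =-0.01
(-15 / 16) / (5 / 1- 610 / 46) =69 / 608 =0.11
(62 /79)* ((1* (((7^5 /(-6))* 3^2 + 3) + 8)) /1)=-1562369 /79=-19776.82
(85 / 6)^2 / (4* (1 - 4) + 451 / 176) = -28900 / 1359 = -21.27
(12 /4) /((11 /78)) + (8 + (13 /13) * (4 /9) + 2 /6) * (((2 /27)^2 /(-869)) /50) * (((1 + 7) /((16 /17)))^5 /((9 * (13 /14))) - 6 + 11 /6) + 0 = 35915480401 /1688801400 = 21.27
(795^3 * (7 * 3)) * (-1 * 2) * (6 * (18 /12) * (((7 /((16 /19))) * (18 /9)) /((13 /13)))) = -12630333877875 /4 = -3157583469468.75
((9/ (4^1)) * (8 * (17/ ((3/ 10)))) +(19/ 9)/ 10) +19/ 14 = 321794/ 315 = 1021.57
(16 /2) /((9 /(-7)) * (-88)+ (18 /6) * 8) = 7 /120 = 0.06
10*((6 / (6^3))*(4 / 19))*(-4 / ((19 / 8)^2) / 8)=-320 / 61731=-0.01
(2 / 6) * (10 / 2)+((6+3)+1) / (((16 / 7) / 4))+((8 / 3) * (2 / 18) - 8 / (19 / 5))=17809 / 1026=17.36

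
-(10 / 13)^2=-100 / 169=-0.59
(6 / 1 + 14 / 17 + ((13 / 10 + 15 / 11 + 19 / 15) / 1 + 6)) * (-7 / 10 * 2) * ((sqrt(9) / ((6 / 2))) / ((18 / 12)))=-657923 / 42075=-15.64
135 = 135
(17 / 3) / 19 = 17 / 57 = 0.30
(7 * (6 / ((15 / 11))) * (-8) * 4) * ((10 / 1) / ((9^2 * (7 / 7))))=-9856 / 81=-121.68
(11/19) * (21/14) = 33/38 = 0.87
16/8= 2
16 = 16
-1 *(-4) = 4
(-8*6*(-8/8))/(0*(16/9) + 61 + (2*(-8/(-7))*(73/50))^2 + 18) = 1470000/2760431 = 0.53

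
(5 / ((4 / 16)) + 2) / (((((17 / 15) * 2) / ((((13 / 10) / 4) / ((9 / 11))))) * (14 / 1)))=1573 / 5712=0.28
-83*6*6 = -2988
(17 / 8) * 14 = 119 / 4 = 29.75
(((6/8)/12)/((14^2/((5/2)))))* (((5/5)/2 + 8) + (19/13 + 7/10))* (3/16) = 0.00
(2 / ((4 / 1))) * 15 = 15 / 2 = 7.50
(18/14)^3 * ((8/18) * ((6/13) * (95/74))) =92340/164983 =0.56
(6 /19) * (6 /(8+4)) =3 /19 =0.16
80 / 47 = 1.70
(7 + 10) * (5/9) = 9.44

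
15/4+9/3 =27/4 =6.75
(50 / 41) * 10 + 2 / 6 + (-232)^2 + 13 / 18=39731891 / 738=53837.25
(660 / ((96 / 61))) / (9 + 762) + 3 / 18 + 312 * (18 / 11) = 11562567 / 22616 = 511.26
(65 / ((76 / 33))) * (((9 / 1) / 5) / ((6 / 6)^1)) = 3861 / 76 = 50.80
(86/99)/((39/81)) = 258/143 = 1.80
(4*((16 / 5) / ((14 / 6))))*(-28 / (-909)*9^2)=6912 / 505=13.69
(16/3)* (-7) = -112/3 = -37.33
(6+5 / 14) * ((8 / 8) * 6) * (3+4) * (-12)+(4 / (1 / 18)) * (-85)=-9324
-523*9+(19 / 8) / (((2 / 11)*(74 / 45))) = -5563683 / 1184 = -4699.06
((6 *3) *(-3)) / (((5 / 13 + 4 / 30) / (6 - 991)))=10372050 / 101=102693.56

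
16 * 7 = 112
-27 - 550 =-577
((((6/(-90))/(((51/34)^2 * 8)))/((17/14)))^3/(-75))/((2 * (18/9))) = 343/3626346712500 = 0.00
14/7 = 2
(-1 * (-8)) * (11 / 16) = 5.50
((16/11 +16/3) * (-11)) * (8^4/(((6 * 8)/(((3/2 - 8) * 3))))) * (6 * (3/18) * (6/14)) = 53248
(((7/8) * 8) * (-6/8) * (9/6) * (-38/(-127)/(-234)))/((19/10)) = 0.01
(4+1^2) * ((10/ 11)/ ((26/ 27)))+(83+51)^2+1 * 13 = 2570242/ 143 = 17973.72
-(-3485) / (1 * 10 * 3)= 697 / 6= 116.17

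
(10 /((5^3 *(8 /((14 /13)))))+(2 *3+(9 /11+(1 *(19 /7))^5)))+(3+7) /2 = 19125593489 /120170050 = 159.15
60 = 60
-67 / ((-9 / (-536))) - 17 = -36065 / 9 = -4007.22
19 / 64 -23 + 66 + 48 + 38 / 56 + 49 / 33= 1381717 / 14784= 93.46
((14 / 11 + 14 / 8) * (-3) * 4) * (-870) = 347130 / 11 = 31557.27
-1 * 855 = -855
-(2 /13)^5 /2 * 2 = -32 /371293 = -0.00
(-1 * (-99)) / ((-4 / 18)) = -891 / 2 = -445.50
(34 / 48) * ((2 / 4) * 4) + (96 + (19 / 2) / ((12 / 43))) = 3155 / 24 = 131.46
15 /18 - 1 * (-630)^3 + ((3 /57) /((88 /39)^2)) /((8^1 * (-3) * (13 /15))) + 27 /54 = 882981974114597 /3531264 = 250047001.33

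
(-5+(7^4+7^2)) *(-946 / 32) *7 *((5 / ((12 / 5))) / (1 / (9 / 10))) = -121430925 / 128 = -948679.10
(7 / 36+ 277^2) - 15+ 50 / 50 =2761747 / 36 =76715.19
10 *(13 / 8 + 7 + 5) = 136.25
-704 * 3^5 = -171072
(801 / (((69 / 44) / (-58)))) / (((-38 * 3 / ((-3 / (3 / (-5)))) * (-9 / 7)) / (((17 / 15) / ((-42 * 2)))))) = 482647 / 35397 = 13.64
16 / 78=8 / 39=0.21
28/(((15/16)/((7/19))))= 3136/285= 11.00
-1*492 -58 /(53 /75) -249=-43623 /53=-823.08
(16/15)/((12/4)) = 16/45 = 0.36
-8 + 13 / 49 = -379 / 49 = -7.73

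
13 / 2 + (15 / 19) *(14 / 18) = 811 / 114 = 7.11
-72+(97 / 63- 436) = -31907 / 63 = -506.46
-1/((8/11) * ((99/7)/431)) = -3017/72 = -41.90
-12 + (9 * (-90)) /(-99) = -42 /11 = -3.82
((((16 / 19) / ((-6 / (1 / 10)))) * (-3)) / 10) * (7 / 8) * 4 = 7 / 475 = 0.01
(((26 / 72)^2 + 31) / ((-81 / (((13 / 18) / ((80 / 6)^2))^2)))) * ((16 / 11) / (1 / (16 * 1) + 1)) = -1363661 / 157044096000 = -0.00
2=2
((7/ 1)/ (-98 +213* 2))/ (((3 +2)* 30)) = 7/ 49200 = 0.00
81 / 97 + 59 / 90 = 1.49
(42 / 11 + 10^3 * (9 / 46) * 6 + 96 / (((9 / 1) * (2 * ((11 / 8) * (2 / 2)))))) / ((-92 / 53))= -23766313 / 34914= -680.71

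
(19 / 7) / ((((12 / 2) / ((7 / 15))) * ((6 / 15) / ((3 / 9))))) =19 / 108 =0.18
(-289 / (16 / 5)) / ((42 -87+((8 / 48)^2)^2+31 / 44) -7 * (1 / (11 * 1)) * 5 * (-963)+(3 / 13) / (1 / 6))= -16737435 / 559909403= -0.03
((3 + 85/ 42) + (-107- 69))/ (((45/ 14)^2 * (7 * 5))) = -14362/ 30375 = -0.47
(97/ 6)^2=9409/ 36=261.36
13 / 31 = 0.42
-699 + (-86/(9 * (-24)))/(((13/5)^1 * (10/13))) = -150941/216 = -698.80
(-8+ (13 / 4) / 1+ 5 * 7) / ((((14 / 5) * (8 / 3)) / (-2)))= -1815 / 224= -8.10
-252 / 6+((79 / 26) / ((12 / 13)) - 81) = -2873 / 24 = -119.71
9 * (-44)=-396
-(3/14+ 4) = -59/14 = -4.21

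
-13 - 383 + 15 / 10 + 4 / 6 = -2363 / 6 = -393.83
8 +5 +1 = 14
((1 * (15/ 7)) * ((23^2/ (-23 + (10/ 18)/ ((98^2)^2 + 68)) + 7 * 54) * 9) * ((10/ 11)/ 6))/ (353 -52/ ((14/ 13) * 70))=8896160987240625/ 3021396413919818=2.94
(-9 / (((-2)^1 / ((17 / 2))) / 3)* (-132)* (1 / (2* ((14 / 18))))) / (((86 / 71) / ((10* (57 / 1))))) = -2758495905 / 602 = -4582219.11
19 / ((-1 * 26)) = -19 / 26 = -0.73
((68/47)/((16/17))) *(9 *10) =138.35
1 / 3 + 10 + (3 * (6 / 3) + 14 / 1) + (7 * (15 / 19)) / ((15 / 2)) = 1771 / 57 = 31.07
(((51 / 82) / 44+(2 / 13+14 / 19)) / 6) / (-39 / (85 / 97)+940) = 68540345 / 407001861552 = 0.00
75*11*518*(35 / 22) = 679875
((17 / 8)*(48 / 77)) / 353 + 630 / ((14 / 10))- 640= -190.00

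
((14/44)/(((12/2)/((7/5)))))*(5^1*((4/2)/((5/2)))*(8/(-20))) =-98/825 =-0.12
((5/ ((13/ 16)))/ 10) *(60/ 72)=20/ 39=0.51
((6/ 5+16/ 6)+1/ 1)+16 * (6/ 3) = 553/ 15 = 36.87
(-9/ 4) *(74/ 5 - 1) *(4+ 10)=-4347/ 10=-434.70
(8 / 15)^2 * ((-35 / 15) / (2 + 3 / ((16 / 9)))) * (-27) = 7168 / 1475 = 4.86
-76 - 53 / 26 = -2029 / 26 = -78.04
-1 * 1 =-1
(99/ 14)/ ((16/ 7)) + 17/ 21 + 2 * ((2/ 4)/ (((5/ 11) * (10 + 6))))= 13577/ 3360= 4.04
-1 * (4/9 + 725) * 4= -26116/9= -2901.78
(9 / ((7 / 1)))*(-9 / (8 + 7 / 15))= -1215 / 889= -1.37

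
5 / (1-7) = -5 / 6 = -0.83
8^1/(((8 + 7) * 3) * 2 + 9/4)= 32/369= 0.09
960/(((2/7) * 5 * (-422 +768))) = 336/173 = 1.94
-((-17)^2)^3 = -24137569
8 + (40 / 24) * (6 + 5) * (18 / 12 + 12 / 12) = 323 / 6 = 53.83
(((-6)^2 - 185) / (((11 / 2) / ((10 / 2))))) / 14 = -745 / 77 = -9.68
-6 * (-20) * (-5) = -600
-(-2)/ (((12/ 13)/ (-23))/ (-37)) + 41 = 11309/ 6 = 1884.83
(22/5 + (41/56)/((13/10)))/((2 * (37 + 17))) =0.05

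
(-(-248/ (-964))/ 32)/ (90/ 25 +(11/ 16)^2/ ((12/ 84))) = -2480/ 2131163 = -0.00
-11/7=-1.57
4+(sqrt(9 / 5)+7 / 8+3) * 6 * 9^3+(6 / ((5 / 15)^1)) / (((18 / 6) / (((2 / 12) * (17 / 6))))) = 13122 * sqrt(5) / 5+203473 / 12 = 22824.42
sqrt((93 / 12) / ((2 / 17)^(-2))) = sqrt(31) / 17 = 0.33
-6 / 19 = -0.32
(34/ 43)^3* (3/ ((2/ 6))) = 353736/ 79507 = 4.45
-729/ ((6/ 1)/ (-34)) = 4131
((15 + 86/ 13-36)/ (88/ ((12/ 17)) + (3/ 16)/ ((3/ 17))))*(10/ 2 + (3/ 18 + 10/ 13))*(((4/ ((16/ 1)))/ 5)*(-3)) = 30558/ 299975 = 0.10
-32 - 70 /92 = -1507 /46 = -32.76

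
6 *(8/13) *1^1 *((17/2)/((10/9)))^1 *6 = 11016/65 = 169.48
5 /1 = 5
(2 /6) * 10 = 10 /3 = 3.33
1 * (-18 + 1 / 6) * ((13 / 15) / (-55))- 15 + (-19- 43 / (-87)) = -4769411 / 143550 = -33.22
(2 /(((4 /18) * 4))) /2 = 9 /8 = 1.12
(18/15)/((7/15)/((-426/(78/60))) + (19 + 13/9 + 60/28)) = 0.05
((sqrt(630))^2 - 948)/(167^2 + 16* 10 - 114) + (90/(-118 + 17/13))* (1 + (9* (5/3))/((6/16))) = -883668/27935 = -31.63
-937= -937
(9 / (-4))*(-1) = 9 / 4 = 2.25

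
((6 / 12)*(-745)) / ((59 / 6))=-2235 / 59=-37.88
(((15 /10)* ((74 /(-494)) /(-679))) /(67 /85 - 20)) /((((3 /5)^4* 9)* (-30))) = 393125 /798620459364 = 0.00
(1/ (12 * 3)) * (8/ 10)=0.02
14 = 14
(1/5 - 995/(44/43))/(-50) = 213881/11000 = 19.44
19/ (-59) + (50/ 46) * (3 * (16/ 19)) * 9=24.39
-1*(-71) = 71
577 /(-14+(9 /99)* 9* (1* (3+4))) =-6347 /91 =-69.75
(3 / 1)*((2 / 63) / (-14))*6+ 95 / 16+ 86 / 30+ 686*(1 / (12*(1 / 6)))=4136737 / 11760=351.76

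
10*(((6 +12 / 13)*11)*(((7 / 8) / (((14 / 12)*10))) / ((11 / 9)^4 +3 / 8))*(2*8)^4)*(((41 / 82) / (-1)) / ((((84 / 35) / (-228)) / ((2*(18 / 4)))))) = 613914884.11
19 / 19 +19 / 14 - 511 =-7121 / 14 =-508.64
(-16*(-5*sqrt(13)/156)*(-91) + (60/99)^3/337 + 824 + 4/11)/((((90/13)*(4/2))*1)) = 32446978109/544984605 - 91*sqrt(13)/27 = 47.39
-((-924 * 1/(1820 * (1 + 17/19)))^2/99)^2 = -15768841/29982195360000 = -0.00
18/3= 6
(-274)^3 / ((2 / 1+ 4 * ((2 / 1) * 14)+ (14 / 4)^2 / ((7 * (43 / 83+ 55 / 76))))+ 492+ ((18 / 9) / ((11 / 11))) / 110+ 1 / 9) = -3798094089240 / 112172887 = -33859.29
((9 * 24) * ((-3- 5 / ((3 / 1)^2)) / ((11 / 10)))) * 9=-69120 / 11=-6283.64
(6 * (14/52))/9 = 7/39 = 0.18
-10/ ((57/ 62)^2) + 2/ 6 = -11.50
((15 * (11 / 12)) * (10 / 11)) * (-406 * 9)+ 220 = -45455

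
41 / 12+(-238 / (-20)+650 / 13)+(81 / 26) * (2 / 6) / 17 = 866909 / 13260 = 65.38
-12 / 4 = -3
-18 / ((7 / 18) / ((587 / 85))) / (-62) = 95094 / 18445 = 5.16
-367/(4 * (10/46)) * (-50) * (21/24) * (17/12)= 5022395/192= 26158.31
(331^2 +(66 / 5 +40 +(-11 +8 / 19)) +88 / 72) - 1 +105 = 93801061 / 855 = 109708.84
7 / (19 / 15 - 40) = -15 / 83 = -0.18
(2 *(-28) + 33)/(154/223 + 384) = -5129/85786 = -0.06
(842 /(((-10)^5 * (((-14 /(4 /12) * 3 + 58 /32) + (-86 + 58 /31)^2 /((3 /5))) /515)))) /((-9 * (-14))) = -41671843 /14133120723750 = -0.00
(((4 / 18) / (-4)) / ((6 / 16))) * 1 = -4 / 27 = -0.15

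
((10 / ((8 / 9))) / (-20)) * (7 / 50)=-63 / 800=-0.08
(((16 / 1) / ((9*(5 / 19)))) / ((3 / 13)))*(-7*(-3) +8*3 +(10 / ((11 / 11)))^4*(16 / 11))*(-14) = -1775973472 / 297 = -5979708.66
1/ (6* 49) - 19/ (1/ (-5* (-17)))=-474809/ 294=-1615.00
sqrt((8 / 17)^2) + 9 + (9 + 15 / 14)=4651 / 238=19.54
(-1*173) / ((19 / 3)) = -519 / 19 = -27.32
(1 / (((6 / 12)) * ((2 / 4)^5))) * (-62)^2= 246016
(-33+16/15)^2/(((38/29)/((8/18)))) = 13307578/38475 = 345.88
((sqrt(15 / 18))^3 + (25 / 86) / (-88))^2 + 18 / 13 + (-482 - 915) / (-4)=7060579608271 / 20103393024 - 125 * sqrt(30) / 136224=351.21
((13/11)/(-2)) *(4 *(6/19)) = -156/209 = -0.75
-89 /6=-14.83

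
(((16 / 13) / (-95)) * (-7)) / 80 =0.00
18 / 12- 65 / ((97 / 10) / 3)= -3609 / 194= -18.60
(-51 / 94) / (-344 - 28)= 17 / 11656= 0.00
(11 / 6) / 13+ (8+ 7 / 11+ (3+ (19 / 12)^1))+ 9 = 22.36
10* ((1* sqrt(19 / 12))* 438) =730* sqrt(57) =5511.38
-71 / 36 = -1.97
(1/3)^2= 1/9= 0.11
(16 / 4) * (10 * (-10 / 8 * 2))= -100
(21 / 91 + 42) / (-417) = -183 / 1807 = -0.10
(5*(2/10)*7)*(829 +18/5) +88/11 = 29181/5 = 5836.20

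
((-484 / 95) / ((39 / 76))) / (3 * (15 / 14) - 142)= 27104 / 378885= 0.07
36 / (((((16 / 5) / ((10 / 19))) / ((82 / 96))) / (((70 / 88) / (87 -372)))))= -7175 / 508288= -0.01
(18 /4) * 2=9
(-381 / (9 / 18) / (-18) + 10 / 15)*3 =129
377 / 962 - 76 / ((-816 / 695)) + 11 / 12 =83077 / 1258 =66.04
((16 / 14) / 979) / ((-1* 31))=-8 / 212443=-0.00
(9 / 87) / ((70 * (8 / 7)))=3 / 2320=0.00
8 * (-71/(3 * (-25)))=568/75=7.57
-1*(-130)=130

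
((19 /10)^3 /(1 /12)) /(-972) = -6859 /81000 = -0.08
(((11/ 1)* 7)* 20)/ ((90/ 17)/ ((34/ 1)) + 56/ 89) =39610340/ 20189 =1961.98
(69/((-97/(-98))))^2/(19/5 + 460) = 76207740/7273157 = 10.48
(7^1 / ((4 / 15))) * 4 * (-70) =-7350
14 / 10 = 1.40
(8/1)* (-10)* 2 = -160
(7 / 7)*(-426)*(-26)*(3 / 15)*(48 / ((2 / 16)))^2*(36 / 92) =14699003904 / 115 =127817425.25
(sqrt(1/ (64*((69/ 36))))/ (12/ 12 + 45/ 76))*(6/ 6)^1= 19*sqrt(69)/ 2783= 0.06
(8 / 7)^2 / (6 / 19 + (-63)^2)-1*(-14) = 51737278 / 3695433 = 14.00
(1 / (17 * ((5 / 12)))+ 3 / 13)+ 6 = 7041 / 1105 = 6.37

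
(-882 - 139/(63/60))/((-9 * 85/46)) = 979892/16065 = 61.00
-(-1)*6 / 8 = 3 / 4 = 0.75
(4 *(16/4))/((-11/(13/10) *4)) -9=-521/55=-9.47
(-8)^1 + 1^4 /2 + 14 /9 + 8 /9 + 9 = 71 /18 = 3.94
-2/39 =-0.05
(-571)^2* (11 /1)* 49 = 175736099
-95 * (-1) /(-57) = -5 /3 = -1.67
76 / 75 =1.01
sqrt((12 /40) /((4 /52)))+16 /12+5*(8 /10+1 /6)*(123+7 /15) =sqrt(390) /10+26914 /45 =600.06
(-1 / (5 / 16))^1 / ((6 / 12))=-32 / 5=-6.40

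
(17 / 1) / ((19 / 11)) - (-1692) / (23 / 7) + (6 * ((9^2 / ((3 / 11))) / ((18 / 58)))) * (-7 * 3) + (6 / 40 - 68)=-120125.05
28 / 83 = 0.34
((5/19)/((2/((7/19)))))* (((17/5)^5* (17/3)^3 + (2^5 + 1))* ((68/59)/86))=830446476104/15455086875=53.73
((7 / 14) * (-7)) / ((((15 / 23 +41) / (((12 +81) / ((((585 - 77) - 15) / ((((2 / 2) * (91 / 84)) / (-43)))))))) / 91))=5904353 / 162469136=0.04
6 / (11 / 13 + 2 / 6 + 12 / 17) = 1989 / 625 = 3.18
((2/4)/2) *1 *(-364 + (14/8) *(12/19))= -6895/76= -90.72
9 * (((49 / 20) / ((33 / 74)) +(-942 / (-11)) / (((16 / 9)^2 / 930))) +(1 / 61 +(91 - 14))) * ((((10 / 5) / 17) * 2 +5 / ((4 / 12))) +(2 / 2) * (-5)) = 4250501557641 / 1825120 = 2328888.82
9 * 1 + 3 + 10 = 22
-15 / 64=-0.23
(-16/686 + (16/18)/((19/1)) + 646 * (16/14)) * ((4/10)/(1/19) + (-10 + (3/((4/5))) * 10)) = 844428936/32585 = 25914.65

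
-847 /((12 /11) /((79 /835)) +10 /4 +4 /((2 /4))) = -1472086 /38289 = -38.45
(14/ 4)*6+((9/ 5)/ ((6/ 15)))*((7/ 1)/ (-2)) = 21/ 4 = 5.25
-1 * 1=-1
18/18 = 1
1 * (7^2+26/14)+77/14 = 789/14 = 56.36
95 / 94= 1.01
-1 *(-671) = 671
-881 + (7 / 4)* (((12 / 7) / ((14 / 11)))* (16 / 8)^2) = -6101 / 7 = -871.57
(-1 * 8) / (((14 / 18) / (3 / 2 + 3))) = -324 / 7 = -46.29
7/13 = 0.54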